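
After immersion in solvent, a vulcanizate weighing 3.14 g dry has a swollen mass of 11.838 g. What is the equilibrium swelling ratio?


Q = W_swollen / W_dry
Q = 11.838 / 3.14
Q = 3.77

Q = 3.77


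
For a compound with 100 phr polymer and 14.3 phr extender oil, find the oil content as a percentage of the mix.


Oil % = oil / (100 + oil) * 100
= 14.3 / (100 + 14.3) * 100
= 14.3 / 114.3 * 100
= 12.51%

12.51%


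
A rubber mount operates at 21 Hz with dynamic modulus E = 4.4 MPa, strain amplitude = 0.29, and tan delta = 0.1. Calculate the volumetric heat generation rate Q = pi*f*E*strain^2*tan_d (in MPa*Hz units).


Q = pi * f * E * strain^2 * tan_d
= pi * 21 * 4.4 * 0.29^2 * 0.1
= pi * 21 * 4.4 * 0.0841 * 0.1
= 2.4413

Q = 2.4413


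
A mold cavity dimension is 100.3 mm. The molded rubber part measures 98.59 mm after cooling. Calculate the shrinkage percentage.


Shrinkage = (mold - part) / mold * 100
= (100.3 - 98.59) / 100.3 * 100
= 1.71 / 100.3 * 100
= 1.7%

1.7%


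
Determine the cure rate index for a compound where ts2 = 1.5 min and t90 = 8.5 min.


CRI = 100 / (t90 - ts2)
= 100 / (8.5 - 1.5)
= 100 / 7.0
= 14.29 min^-1

14.29 min^-1


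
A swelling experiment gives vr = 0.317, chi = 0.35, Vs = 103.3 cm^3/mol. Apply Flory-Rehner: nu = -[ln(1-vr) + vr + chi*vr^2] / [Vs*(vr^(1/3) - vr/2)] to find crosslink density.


ln(1 - vr) = ln(1 - 0.317) = -0.3813
Numerator = -((-0.3813) + 0.317 + 0.35 * 0.317^2) = 0.0291
Denominator = 103.3 * (0.317^(1/3) - 0.317/2) = 54.0617
nu = 0.0291 / 54.0617 = 5.3808e-04 mol/cm^3

5.3808e-04 mol/cm^3


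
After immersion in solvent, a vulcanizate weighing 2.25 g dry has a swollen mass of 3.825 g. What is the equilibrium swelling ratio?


Q = W_swollen / W_dry
Q = 3.825 / 2.25
Q = 1.7

Q = 1.7


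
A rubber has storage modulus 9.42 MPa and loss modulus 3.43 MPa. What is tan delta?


tan delta = E'' / E'
= 3.43 / 9.42
= 0.3641

tan delta = 0.3641


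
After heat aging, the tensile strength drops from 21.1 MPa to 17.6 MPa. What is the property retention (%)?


Retention = aged / original * 100
= 17.6 / 21.1 * 100
= 83.4%

83.4%


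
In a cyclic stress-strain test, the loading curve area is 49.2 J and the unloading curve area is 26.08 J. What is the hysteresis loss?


Hysteresis loss = loading - unloading
= 49.2 - 26.08
= 23.12 J

23.12 J


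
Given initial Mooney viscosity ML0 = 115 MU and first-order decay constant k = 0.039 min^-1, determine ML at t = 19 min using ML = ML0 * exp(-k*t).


ML = ML0 * exp(-k * t)
ML = 115 * exp(-0.039 * 19)
ML = 115 * 0.4766
ML = 54.81 MU

54.81 MU


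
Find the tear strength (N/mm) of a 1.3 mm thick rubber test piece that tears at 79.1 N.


Tear strength = force / thickness
= 79.1 / 1.3
= 60.85 N/mm

60.85 N/mm


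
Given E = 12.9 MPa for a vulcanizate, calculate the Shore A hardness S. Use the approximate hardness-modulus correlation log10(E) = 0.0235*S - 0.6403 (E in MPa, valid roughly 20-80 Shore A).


log10(E) = 0.0235*S - 0.6403  =>  S = (log10(E) + 0.6403) / 0.0235
log10(12.9) = 1.110590
S = (1.110590 + 0.6403) / 0.0235 = 1.750890 / 0.0235
S = 74.5

Shore A = 74.5


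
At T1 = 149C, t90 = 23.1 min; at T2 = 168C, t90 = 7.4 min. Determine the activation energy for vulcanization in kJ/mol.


T1 = 422.15 K, T2 = 441.15 K
1/T1 - 1/T2 = 1.0202e-04
ln(t1/t2) = ln(23.1/7.4) = 1.1384
Ea = 8.314 * 1.1384 / 1.0202e-04 = 92765.4609 J/mol
Ea = 92.77 kJ/mol

92.77 kJ/mol


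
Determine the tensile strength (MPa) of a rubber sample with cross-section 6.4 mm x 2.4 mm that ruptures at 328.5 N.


Area = width * thickness = 6.4 * 2.4 = 15.36 mm^2
TS = force / area = 328.5 / 15.36 = 21.39 MPa

21.39 MPa


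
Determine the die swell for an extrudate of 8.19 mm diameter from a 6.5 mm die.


Die swell ratio = D_extrudate / D_die
= 8.19 / 6.5
= 1.26

Die swell = 1.26


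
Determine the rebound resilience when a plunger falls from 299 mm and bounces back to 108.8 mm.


Resilience = h_rebound / h_drop * 100
= 108.8 / 299 * 100
= 36.4%

36.4%


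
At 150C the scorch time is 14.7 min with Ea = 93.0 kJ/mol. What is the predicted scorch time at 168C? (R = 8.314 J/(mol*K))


Convert temperatures: T1 = 150 + 273.15 = 423.15 K, T2 = 168 + 273.15 = 441.15 K
ts2_new = 14.7 * exp(93000 / 8.314 * (1/441.15 - 1/423.15))
1/T2 - 1/T1 = -9.6425e-05
ts2_new = 5.0 min

5.0 min


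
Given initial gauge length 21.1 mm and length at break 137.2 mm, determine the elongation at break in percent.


Elongation = (Lf - L0) / L0 * 100
= (137.2 - 21.1) / 21.1 * 100
= 116.1 / 21.1 * 100
= 550.2%

550.2%


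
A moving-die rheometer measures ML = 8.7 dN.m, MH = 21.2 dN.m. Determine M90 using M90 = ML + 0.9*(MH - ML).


M90 = ML + 0.9 * (MH - ML)
M90 = 8.7 + 0.9 * (21.2 - 8.7)
M90 = 8.7 + 0.9 * 12.5
M90 = 19.95 dN.m

19.95 dN.m


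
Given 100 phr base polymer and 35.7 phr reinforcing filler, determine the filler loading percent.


Filler % = filler / (rubber + filler) * 100
= 35.7 / (100 + 35.7) * 100
= 35.7 / 135.7 * 100
= 26.31%

26.31%


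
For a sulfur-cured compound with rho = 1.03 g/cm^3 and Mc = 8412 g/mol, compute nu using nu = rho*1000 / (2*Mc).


nu = rho * 1000 / (2 * Mc)
nu = 1.03 * 1000 / (2 * 8412)
nu = 1030.0 / 16824
nu = 0.0612 mol/L

0.0612 mol/L


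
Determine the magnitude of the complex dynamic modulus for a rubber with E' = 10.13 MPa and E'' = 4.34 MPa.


|E*| = sqrt(E'^2 + E''^2)
= sqrt(10.13^2 + 4.34^2)
= sqrt(102.6169 + 18.8356)
= 11.021 MPa

11.021 MPa


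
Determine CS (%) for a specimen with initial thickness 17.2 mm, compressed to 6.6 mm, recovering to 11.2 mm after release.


CS = (t0 - recovered) / (t0 - ts) * 100
= (17.2 - 11.2) / (17.2 - 6.6) * 100
= 6.0 / 10.6 * 100
= 56.6%

56.6%


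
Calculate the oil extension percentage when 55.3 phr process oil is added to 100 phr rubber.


Oil % = oil / (100 + oil) * 100
= 55.3 / (100 + 55.3) * 100
= 55.3 / 155.3 * 100
= 35.61%

35.61%


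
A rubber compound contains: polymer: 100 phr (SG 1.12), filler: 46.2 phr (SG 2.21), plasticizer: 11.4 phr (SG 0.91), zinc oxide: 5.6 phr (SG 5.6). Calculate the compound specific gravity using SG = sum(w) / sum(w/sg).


Sum of weights = 163.2
Volume contributions:
  polymer: 100/1.12 = 89.2857
  filler: 46.2/2.21 = 20.9050
  plasticizer: 11.4/0.91 = 12.5275
  zinc oxide: 5.6/5.6 = 1.0000
Sum of volumes = 123.7182
SG = 163.2 / 123.7182 = 1.319

SG = 1.319


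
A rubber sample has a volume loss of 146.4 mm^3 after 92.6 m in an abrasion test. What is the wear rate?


Rate = volume_loss / distance
= 146.4 / 92.6
= 1.581 mm^3/m

1.581 mm^3/m


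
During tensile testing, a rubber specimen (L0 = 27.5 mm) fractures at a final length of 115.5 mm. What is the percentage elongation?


Elongation = (Lf - L0) / L0 * 100
= (115.5 - 27.5) / 27.5 * 100
= 88.0 / 27.5 * 100
= 320.0%

320.0%


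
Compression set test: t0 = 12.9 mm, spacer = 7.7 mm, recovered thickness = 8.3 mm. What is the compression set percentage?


CS = (t0 - recovered) / (t0 - ts) * 100
= (12.9 - 8.3) / (12.9 - 7.7) * 100
= 4.6 / 5.2 * 100
= 88.5%

88.5%


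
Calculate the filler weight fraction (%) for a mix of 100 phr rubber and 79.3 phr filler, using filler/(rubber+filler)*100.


Filler % = filler / (rubber + filler) * 100
= 79.3 / (100 + 79.3) * 100
= 79.3 / 179.3 * 100
= 44.23%

44.23%


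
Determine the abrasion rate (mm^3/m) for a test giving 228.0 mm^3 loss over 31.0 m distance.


Rate = volume_loss / distance
= 228.0 / 31.0
= 7.355 mm^3/m

7.355 mm^3/m


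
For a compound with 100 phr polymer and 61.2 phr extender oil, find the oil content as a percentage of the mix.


Oil % = oil / (100 + oil) * 100
= 61.2 / (100 + 61.2) * 100
= 61.2 / 161.2 * 100
= 37.97%

37.97%


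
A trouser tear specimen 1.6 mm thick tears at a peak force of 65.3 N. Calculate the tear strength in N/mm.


Tear strength = force / thickness
= 65.3 / 1.6
= 40.81 N/mm

40.81 N/mm


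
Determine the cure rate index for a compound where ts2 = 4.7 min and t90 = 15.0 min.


CRI = 100 / (t90 - ts2)
= 100 / (15.0 - 4.7)
= 100 / 10.3
= 9.71 min^-1

9.71 min^-1


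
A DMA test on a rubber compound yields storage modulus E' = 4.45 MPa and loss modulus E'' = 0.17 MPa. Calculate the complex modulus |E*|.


|E*| = sqrt(E'^2 + E''^2)
= sqrt(4.45^2 + 0.17^2)
= sqrt(19.8025 + 0.0289)
= 4.453 MPa

4.453 MPa


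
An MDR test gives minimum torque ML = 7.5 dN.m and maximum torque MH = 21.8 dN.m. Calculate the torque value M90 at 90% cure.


M90 = ML + 0.9 * (MH - ML)
M90 = 7.5 + 0.9 * (21.8 - 7.5)
M90 = 7.5 + 0.9 * 14.3
M90 = 20.37 dN.m

20.37 dN.m


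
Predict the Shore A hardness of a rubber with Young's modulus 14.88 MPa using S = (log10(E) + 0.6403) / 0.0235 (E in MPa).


log10(E) = 0.0235*S - 0.6403  =>  S = (log10(E) + 0.6403) / 0.0235
log10(14.88) = 1.172603
S = (1.172603 + 0.6403) / 0.0235 = 1.812903 / 0.0235
S = 77.1

Shore A = 77.1


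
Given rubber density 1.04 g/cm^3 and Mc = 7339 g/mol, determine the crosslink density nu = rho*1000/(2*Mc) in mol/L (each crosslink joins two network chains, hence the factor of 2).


nu = rho * 1000 / (2 * Mc)
nu = 1.04 * 1000 / (2 * 7339)
nu = 1040.0 / 14678
nu = 0.0709 mol/L

0.0709 mol/L


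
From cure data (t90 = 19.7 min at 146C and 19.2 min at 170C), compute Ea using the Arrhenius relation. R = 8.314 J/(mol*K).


T1 = 419.15 K, T2 = 443.15 K
1/T1 - 1/T2 = 1.2921e-04
ln(t1/t2) = ln(19.7/19.2) = 0.0257
Ea = 8.314 * 0.0257 / 1.2921e-04 = 1654.2202 J/mol
Ea = 1.65 kJ/mol

1.65 kJ/mol


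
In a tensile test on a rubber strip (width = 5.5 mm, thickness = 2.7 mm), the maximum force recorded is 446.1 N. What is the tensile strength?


Area = width * thickness = 5.5 * 2.7 = 14.85 mm^2
TS = force / area = 446.1 / 14.85 = 30.04 MPa

30.04 MPa


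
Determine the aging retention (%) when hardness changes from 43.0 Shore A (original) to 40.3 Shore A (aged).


Retention = aged / original * 100
= 40.3 / 43.0 * 100
= 93.7%

93.7%


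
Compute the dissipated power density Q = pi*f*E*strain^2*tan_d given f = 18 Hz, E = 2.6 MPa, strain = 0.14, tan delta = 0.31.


Q = pi * f * E * strain^2 * tan_d
= pi * 18 * 2.6 * 0.14^2 * 0.31
= pi * 18 * 2.6 * 0.0196 * 0.31
= 0.8933

Q = 0.8933


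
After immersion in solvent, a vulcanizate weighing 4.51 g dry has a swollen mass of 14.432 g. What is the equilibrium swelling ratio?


Q = W_swollen / W_dry
Q = 14.432 / 4.51
Q = 3.2

Q = 3.2


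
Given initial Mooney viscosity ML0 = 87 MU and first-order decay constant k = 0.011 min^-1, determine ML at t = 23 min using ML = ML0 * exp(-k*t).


ML = ML0 * exp(-k * t)
ML = 87 * exp(-0.011 * 23)
ML = 87 * 0.7765
ML = 67.55 MU

67.55 MU


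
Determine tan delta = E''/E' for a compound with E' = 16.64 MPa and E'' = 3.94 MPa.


tan delta = E'' / E'
= 3.94 / 16.64
= 0.2368

tan delta = 0.2368


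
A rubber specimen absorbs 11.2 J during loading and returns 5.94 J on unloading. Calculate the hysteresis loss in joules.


Hysteresis loss = loading - unloading
= 11.2 - 5.94
= 5.26 J

5.26 J


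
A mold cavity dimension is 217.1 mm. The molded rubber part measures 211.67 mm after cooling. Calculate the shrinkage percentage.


Shrinkage = (mold - part) / mold * 100
= (217.1 - 211.67) / 217.1 * 100
= 5.43 / 217.1 * 100
= 2.5%

2.5%


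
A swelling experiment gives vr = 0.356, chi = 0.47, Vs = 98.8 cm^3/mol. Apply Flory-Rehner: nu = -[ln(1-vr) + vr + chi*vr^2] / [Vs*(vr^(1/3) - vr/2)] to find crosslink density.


ln(1 - vr) = ln(1 - 0.356) = -0.4401
Numerator = -((-0.4401) + 0.356 + 0.47 * 0.356^2) = 0.0245
Denominator = 98.8 * (0.356^(1/3) - 0.356/2) = 52.4365
nu = 0.0245 / 52.4365 = 4.6705e-04 mol/cm^3

4.6705e-04 mol/cm^3


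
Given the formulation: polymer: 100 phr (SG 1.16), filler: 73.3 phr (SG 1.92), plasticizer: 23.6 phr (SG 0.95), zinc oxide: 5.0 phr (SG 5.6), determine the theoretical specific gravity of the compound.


Sum of weights = 201.9
Volume contributions:
  polymer: 100/1.16 = 86.2069
  filler: 73.3/1.92 = 38.1771
  plasticizer: 23.6/0.95 = 24.8421
  zinc oxide: 5.0/5.6 = 0.8929
Sum of volumes = 150.1189
SG = 201.9 / 150.1189 = 1.345

SG = 1.345


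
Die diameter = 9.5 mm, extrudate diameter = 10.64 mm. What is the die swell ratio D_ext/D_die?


Die swell ratio = D_extrudate / D_die
= 10.64 / 9.5
= 1.12

Die swell = 1.12


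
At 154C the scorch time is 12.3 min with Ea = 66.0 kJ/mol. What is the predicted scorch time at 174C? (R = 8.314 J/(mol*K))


Convert temperatures: T1 = 154 + 273.15 = 427.15 K, T2 = 174 + 273.15 = 447.15 K
ts2_new = 12.3 * exp(66000 / 8.314 * (1/447.15 - 1/427.15))
1/T2 - 1/T1 = -1.0471e-04
ts2_new = 5.36 min

5.36 min


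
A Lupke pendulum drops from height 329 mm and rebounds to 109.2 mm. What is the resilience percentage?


Resilience = h_rebound / h_drop * 100
= 109.2 / 329 * 100
= 33.2%

33.2%


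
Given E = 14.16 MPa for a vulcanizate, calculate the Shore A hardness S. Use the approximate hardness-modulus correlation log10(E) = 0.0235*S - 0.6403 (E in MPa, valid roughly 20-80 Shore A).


log10(E) = 0.0235*S - 0.6403  =>  S = (log10(E) + 0.6403) / 0.0235
log10(14.16) = 1.151063
S = (1.151063 + 0.6403) / 0.0235 = 1.791363 / 0.0235
S = 76.2

Shore A = 76.2


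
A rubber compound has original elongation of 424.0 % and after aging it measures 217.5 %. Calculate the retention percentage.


Retention = aged / original * 100
= 217.5 / 424.0 * 100
= 51.3%

51.3%


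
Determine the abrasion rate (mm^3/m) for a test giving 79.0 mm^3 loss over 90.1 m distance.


Rate = volume_loss / distance
= 79.0 / 90.1
= 0.877 mm^3/m

0.877 mm^3/m


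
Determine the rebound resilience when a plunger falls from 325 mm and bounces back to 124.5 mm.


Resilience = h_rebound / h_drop * 100
= 124.5 / 325 * 100
= 38.3%

38.3%


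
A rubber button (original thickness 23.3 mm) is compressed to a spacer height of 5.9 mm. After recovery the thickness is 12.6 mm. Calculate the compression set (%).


CS = (t0 - recovered) / (t0 - ts) * 100
= (23.3 - 12.6) / (23.3 - 5.9) * 100
= 10.7 / 17.4 * 100
= 61.5%

61.5%


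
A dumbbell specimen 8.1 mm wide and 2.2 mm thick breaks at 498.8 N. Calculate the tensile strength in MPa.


Area = width * thickness = 8.1 * 2.2 = 17.82 mm^2
TS = force / area = 498.8 / 17.82 = 27.99 MPa

27.99 MPa


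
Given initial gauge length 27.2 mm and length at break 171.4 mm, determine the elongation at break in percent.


Elongation = (Lf - L0) / L0 * 100
= (171.4 - 27.2) / 27.2 * 100
= 144.2 / 27.2 * 100
= 530.1%

530.1%


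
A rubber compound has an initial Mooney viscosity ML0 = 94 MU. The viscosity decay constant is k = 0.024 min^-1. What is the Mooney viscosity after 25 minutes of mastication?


ML = ML0 * exp(-k * t)
ML = 94 * exp(-0.024 * 25)
ML = 94 * 0.5488
ML = 51.59 MU

51.59 MU


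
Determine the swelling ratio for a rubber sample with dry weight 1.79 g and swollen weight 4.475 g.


Q = W_swollen / W_dry
Q = 4.475 / 1.79
Q = 2.5

Q = 2.5


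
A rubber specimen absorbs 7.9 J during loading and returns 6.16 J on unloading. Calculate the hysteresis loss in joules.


Hysteresis loss = loading - unloading
= 7.9 - 6.16
= 1.74 J

1.74 J


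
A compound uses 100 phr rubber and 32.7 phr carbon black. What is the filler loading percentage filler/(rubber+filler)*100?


Filler % = filler / (rubber + filler) * 100
= 32.7 / (100 + 32.7) * 100
= 32.7 / 132.7 * 100
= 24.64%

24.64%


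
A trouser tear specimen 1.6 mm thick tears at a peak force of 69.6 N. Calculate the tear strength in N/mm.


Tear strength = force / thickness
= 69.6 / 1.6
= 43.5 N/mm

43.5 N/mm


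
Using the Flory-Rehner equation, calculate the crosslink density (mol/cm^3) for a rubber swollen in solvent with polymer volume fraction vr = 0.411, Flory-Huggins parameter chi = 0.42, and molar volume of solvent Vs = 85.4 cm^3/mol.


ln(1 - vr) = ln(1 - 0.411) = -0.5293
Numerator = -((-0.5293) + 0.411 + 0.42 * 0.411^2) = 0.0474
Denominator = 85.4 * (0.411^(1/3) - 0.411/2) = 45.9451
nu = 0.0474 / 45.9451 = 0.0010 mol/cm^3

0.0010 mol/cm^3


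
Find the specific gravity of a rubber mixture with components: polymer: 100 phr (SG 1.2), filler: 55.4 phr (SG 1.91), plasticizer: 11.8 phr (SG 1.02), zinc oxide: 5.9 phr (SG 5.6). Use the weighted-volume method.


Sum of weights = 173.1
Volume contributions:
  polymer: 100/1.2 = 83.3333
  filler: 55.4/1.91 = 29.0052
  plasticizer: 11.8/1.02 = 11.5686
  zinc oxide: 5.9/5.6 = 1.0536
Sum of volumes = 124.9608
SG = 173.1 / 124.9608 = 1.385

SG = 1.385


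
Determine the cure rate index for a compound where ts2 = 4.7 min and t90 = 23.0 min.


CRI = 100 / (t90 - ts2)
= 100 / (23.0 - 4.7)
= 100 / 18.3
= 5.46 min^-1

5.46 min^-1


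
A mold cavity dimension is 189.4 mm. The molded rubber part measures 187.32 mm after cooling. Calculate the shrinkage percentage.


Shrinkage = (mold - part) / mold * 100
= (189.4 - 187.32) / 189.4 * 100
= 2.08 / 189.4 * 100
= 1.1%

1.1%


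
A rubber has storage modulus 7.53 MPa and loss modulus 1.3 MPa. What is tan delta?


tan delta = E'' / E'
= 1.3 / 7.53
= 0.1726

tan delta = 0.1726


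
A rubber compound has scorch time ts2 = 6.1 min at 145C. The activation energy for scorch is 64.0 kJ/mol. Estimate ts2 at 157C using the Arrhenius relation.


Convert temperatures: T1 = 145 + 273.15 = 418.15 K, T2 = 157 + 273.15 = 430.15 K
ts2_new = 6.1 * exp(64000 / 8.314 * (1/430.15 - 1/418.15))
1/T2 - 1/T1 = -6.6716e-05
ts2_new = 3.65 min

3.65 min


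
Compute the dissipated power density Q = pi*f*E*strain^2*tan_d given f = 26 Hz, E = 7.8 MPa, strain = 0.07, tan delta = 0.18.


Q = pi * f * E * strain^2 * tan_d
= pi * 26 * 7.8 * 0.07^2 * 0.18
= pi * 26 * 7.8 * 0.0049 * 0.18
= 0.5619

Q = 0.5619


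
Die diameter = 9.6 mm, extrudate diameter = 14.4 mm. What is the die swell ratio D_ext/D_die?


Die swell ratio = D_extrudate / D_die
= 14.4 / 9.6
= 1.5

Die swell = 1.5


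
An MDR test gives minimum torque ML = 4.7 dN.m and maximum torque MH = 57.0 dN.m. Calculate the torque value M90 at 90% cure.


M90 = ML + 0.9 * (MH - ML)
M90 = 4.7 + 0.9 * (57.0 - 4.7)
M90 = 4.7 + 0.9 * 52.3
M90 = 51.77 dN.m

51.77 dN.m


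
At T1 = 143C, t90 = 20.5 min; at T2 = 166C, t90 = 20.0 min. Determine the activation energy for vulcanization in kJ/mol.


T1 = 416.15 K, T2 = 439.15 K
1/T1 - 1/T2 = 1.2585e-04
ln(t1/t2) = ln(20.5/20.0) = 0.0247
Ea = 8.314 * 0.0247 / 1.2585e-04 = 1631.2180 J/mol
Ea = 1.63 kJ/mol

1.63 kJ/mol


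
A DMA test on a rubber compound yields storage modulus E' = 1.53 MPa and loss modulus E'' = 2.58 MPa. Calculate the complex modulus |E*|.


|E*| = sqrt(E'^2 + E''^2)
= sqrt(1.53^2 + 2.58^2)
= sqrt(2.3409 + 6.6564)
= 3.0 MPa

3.0 MPa


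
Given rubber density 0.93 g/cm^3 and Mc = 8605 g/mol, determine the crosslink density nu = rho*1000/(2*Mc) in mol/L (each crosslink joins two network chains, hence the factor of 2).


nu = rho * 1000 / (2 * Mc)
nu = 0.93 * 1000 / (2 * 8605)
nu = 930.0 / 17210
nu = 0.0540 mol/L

0.0540 mol/L


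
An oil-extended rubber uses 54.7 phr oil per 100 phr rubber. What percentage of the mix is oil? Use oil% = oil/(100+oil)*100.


Oil % = oil / (100 + oil) * 100
= 54.7 / (100 + 54.7) * 100
= 54.7 / 154.7 * 100
= 35.36%

35.36%


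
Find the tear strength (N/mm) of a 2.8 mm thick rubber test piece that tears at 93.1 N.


Tear strength = force / thickness
= 93.1 / 2.8
= 33.25 N/mm

33.25 N/mm


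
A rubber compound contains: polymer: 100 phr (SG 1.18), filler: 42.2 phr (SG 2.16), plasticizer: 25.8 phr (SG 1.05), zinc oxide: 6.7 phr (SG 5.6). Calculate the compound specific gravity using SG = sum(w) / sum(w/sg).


Sum of weights = 174.7
Volume contributions:
  polymer: 100/1.18 = 84.7458
  filler: 42.2/2.16 = 19.5370
  plasticizer: 25.8/1.05 = 24.5714
  zinc oxide: 6.7/5.6 = 1.1964
Sum of volumes = 130.0507
SG = 174.7 / 130.0507 = 1.343

SG = 1.343


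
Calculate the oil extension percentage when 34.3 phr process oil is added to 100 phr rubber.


Oil % = oil / (100 + oil) * 100
= 34.3 / (100 + 34.3) * 100
= 34.3 / 134.3 * 100
= 25.54%

25.54%


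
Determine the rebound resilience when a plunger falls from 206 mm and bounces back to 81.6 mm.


Resilience = h_rebound / h_drop * 100
= 81.6 / 206 * 100
= 39.6%

39.6%


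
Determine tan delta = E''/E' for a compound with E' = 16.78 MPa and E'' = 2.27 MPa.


tan delta = E'' / E'
= 2.27 / 16.78
= 0.1353

tan delta = 0.1353


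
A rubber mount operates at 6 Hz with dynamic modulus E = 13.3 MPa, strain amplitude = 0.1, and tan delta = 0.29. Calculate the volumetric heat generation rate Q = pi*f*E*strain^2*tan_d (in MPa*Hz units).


Q = pi * f * E * strain^2 * tan_d
= pi * 6 * 13.3 * 0.1^2 * 0.29
= pi * 6 * 13.3 * 0.0100 * 0.29
= 0.7270

Q = 0.7270


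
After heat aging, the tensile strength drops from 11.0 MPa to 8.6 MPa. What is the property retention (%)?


Retention = aged / original * 100
= 8.6 / 11.0 * 100
= 78.2%

78.2%


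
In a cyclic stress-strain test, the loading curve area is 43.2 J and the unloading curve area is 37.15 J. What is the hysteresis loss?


Hysteresis loss = loading - unloading
= 43.2 - 37.15
= 6.05 J

6.05 J


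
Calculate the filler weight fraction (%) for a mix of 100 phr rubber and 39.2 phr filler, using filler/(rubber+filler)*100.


Filler % = filler / (rubber + filler) * 100
= 39.2 / (100 + 39.2) * 100
= 39.2 / 139.2 * 100
= 28.16%

28.16%


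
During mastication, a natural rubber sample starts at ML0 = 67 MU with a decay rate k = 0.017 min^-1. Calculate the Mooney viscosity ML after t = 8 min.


ML = ML0 * exp(-k * t)
ML = 67 * exp(-0.017 * 8)
ML = 67 * 0.8728
ML = 58.48 MU

58.48 MU


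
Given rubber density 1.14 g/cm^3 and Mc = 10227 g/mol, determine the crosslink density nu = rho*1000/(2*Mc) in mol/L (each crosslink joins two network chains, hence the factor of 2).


nu = rho * 1000 / (2 * Mc)
nu = 1.14 * 1000 / (2 * 10227)
nu = 1140.0 / 20454
nu = 0.0557 mol/L

0.0557 mol/L


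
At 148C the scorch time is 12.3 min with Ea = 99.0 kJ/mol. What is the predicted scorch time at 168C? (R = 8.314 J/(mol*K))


Convert temperatures: T1 = 148 + 273.15 = 421.15 K, T2 = 168 + 273.15 = 441.15 K
ts2_new = 12.3 * exp(99000 / 8.314 * (1/441.15 - 1/421.15))
1/T2 - 1/T1 = -1.0765e-04
ts2_new = 3.41 min

3.41 min


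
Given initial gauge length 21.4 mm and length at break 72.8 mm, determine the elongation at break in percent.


Elongation = (Lf - L0) / L0 * 100
= (72.8 - 21.4) / 21.4 * 100
= 51.4 / 21.4 * 100
= 240.2%

240.2%


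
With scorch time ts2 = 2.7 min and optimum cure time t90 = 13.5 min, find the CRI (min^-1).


CRI = 100 / (t90 - ts2)
= 100 / (13.5 - 2.7)
= 100 / 10.8
= 9.26 min^-1

9.26 min^-1


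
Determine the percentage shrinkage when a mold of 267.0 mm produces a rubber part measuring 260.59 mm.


Shrinkage = (mold - part) / mold * 100
= (267.0 - 260.59) / 267.0 * 100
= 6.41 / 267.0 * 100
= 2.4%

2.4%


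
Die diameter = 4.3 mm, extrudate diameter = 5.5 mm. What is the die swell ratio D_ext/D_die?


Die swell ratio = D_extrudate / D_die
= 5.5 / 4.3
= 1.279

Die swell = 1.279


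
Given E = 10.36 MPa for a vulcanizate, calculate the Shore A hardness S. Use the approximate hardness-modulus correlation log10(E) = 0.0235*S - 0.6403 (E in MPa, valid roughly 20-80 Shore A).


log10(E) = 0.0235*S - 0.6403  =>  S = (log10(E) + 0.6403) / 0.0235
log10(10.36) = 1.015360
S = (1.015360 + 0.6403) / 0.0235 = 1.655660 / 0.0235
S = 70.5

Shore A = 70.5


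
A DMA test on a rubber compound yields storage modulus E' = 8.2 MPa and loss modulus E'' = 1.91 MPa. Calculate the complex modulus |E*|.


|E*| = sqrt(E'^2 + E''^2)
= sqrt(8.2^2 + 1.91^2)
= sqrt(67.2400 + 3.6481)
= 8.42 MPa

8.42 MPa


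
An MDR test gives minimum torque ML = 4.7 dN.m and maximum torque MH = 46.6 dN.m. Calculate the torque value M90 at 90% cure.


M90 = ML + 0.9 * (MH - ML)
M90 = 4.7 + 0.9 * (46.6 - 4.7)
M90 = 4.7 + 0.9 * 41.9
M90 = 42.41 dN.m

42.41 dN.m


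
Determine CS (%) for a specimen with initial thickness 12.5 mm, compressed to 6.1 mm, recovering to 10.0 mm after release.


CS = (t0 - recovered) / (t0 - ts) * 100
= (12.5 - 10.0) / (12.5 - 6.1) * 100
= 2.5 / 6.4 * 100
= 39.1%

39.1%


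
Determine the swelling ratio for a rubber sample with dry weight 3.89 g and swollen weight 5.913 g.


Q = W_swollen / W_dry
Q = 5.913 / 3.89
Q = 1.52

Q = 1.52


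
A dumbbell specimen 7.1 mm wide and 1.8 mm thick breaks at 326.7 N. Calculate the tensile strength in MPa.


Area = width * thickness = 7.1 * 1.8 = 12.78 mm^2
TS = force / area = 326.7 / 12.78 = 25.56 MPa

25.56 MPa


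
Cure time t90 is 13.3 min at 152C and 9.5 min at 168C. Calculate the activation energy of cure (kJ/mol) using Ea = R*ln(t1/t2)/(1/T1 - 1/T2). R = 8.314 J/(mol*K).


T1 = 425.15 K, T2 = 441.15 K
1/T1 - 1/T2 = 8.5308e-05
ln(t1/t2) = ln(13.3/9.5) = 0.3365
Ea = 8.314 * 0.3365 / 8.5308e-05 = 32791.9875 J/mol
Ea = 32.79 kJ/mol

32.79 kJ/mol


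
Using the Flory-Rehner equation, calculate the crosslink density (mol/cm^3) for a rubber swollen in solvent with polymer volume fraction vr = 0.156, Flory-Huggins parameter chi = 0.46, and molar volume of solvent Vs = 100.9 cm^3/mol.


ln(1 - vr) = ln(1 - 0.156) = -0.1696
Numerator = -((-0.1696) + 0.156 + 0.46 * 0.156^2) = 0.0024
Denominator = 100.9 * (0.156^(1/3) - 0.156/2) = 46.4464
nu = 0.0024 / 46.4464 = 5.1850e-05 mol/cm^3

5.1850e-05 mol/cm^3


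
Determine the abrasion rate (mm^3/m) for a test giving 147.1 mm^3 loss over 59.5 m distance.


Rate = volume_loss / distance
= 147.1 / 59.5
= 2.472 mm^3/m

2.472 mm^3/m


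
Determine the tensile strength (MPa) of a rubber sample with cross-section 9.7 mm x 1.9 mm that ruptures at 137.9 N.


Area = width * thickness = 9.7 * 1.9 = 18.43 mm^2
TS = force / area = 137.9 / 18.43 = 7.48 MPa

7.48 MPa


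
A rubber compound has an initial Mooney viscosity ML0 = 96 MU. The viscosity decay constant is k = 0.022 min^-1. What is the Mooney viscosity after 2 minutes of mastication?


ML = ML0 * exp(-k * t)
ML = 96 * exp(-0.022 * 2)
ML = 96 * 0.9570
ML = 91.87 MU

91.87 MU


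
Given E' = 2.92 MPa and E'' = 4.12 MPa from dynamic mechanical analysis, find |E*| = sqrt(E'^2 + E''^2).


|E*| = sqrt(E'^2 + E''^2)
= sqrt(2.92^2 + 4.12^2)
= sqrt(8.5264 + 16.9744)
= 5.05 MPa

5.05 MPa


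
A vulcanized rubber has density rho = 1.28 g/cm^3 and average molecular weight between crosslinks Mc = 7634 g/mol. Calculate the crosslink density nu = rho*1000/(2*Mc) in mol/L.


nu = rho * 1000 / (2 * Mc)
nu = 1.28 * 1000 / (2 * 7634)
nu = 1280.0 / 15268
nu = 0.0838 mol/L

0.0838 mol/L


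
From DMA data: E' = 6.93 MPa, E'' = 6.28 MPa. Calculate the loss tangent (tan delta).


tan delta = E'' / E'
= 6.28 / 6.93
= 0.9062

tan delta = 0.9062


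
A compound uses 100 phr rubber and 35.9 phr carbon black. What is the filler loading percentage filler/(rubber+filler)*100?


Filler % = filler / (rubber + filler) * 100
= 35.9 / (100 + 35.9) * 100
= 35.9 / 135.9 * 100
= 26.42%

26.42%


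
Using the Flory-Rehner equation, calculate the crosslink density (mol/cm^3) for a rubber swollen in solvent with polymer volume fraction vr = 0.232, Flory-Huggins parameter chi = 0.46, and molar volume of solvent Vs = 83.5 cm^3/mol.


ln(1 - vr) = ln(1 - 0.232) = -0.2640
Numerator = -((-0.2640) + 0.232 + 0.46 * 0.232^2) = 0.0072
Denominator = 83.5 * (0.232^(1/3) - 0.232/2) = 41.6217
nu = 0.0072 / 41.6217 = 1.7314e-04 mol/cm^3

1.7314e-04 mol/cm^3


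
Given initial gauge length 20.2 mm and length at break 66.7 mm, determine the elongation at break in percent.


Elongation = (Lf - L0) / L0 * 100
= (66.7 - 20.2) / 20.2 * 100
= 46.5 / 20.2 * 100
= 230.2%

230.2%


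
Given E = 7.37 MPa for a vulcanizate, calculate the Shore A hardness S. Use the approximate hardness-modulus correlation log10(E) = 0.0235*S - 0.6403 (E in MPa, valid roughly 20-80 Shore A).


log10(E) = 0.0235*S - 0.6403  =>  S = (log10(E) + 0.6403) / 0.0235
log10(7.37) = 0.867467
S = (0.867467 + 0.6403) / 0.0235 = 1.507767 / 0.0235
S = 64.2

Shore A = 64.2


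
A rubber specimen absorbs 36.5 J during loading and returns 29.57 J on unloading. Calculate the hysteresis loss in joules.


Hysteresis loss = loading - unloading
= 36.5 - 29.57
= 6.93 J

6.93 J


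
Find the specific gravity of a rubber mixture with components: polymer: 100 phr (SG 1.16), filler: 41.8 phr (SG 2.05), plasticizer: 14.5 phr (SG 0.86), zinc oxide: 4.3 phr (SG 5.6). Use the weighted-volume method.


Sum of weights = 160.6
Volume contributions:
  polymer: 100/1.16 = 86.2069
  filler: 41.8/2.05 = 20.3902
  plasticizer: 14.5/0.86 = 16.8605
  zinc oxide: 4.3/5.6 = 0.7679
Sum of volumes = 124.2255
SG = 160.6 / 124.2255 = 1.293

SG = 1.293


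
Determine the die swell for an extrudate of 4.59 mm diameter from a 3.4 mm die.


Die swell ratio = D_extrudate / D_die
= 4.59 / 3.4
= 1.35

Die swell = 1.35


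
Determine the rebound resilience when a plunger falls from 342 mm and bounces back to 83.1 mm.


Resilience = h_rebound / h_drop * 100
= 83.1 / 342 * 100
= 24.3%

24.3%


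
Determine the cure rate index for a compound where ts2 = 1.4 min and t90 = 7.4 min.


CRI = 100 / (t90 - ts2)
= 100 / (7.4 - 1.4)
= 100 / 6.0
= 16.67 min^-1

16.67 min^-1


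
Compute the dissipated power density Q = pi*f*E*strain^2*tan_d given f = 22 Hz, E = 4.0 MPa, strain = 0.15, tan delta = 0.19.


Q = pi * f * E * strain^2 * tan_d
= pi * 22 * 4.0 * 0.15^2 * 0.19
= pi * 22 * 4.0 * 0.0225 * 0.19
= 1.1819

Q = 1.1819


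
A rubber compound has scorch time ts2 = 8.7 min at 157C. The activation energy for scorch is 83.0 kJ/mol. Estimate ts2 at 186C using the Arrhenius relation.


Convert temperatures: T1 = 157 + 273.15 = 430.15 K, T2 = 186 + 273.15 = 459.15 K
ts2_new = 8.7 * exp(83000 / 8.314 * (1/459.15 - 1/430.15))
1/T2 - 1/T1 = -1.4683e-04
ts2_new = 2.01 min

2.01 min


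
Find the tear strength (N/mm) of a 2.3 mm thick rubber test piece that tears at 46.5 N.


Tear strength = force / thickness
= 46.5 / 2.3
= 20.22 N/mm

20.22 N/mm


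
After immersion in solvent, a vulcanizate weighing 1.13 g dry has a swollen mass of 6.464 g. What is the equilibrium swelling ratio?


Q = W_swollen / W_dry
Q = 6.464 / 1.13
Q = 5.72

Q = 5.72


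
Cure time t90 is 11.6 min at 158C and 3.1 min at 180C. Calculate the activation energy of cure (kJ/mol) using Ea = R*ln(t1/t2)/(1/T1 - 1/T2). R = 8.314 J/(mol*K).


T1 = 431.15 K, T2 = 453.15 K
1/T1 - 1/T2 = 1.1260e-04
ln(t1/t2) = ln(11.6/3.1) = 1.3196
Ea = 8.314 * 1.3196 / 1.1260e-04 = 97431.8624 J/mol
Ea = 97.43 kJ/mol

97.43 kJ/mol


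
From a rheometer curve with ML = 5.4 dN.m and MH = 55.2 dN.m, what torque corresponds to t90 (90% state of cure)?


M90 = ML + 0.9 * (MH - ML)
M90 = 5.4 + 0.9 * (55.2 - 5.4)
M90 = 5.4 + 0.9 * 49.8
M90 = 50.22 dN.m

50.22 dN.m


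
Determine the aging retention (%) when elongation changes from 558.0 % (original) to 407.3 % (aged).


Retention = aged / original * 100
= 407.3 / 558.0 * 100
= 73.0%

73.0%


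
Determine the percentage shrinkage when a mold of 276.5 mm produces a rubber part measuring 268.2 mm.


Shrinkage = (mold - part) / mold * 100
= (276.5 - 268.2) / 276.5 * 100
= 8.3 / 276.5 * 100
= 3.0%

3.0%


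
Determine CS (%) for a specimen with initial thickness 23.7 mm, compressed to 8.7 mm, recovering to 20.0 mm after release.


CS = (t0 - recovered) / (t0 - ts) * 100
= (23.7 - 20.0) / (23.7 - 8.7) * 100
= 3.7 / 15.0 * 100
= 24.7%

24.7%


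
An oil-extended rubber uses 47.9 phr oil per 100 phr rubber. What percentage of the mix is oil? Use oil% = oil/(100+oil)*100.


Oil % = oil / (100 + oil) * 100
= 47.9 / (100 + 47.9) * 100
= 47.9 / 147.9 * 100
= 32.39%

32.39%


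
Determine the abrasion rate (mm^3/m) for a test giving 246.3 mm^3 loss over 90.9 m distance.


Rate = volume_loss / distance
= 246.3 / 90.9
= 2.71 mm^3/m

2.71 mm^3/m


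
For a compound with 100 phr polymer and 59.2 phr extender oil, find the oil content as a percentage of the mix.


Oil % = oil / (100 + oil) * 100
= 59.2 / (100 + 59.2) * 100
= 59.2 / 159.2 * 100
= 37.19%

37.19%


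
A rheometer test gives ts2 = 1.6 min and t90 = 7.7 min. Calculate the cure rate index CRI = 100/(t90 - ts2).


CRI = 100 / (t90 - ts2)
= 100 / (7.7 - 1.6)
= 100 / 6.1
= 16.39 min^-1

16.39 min^-1


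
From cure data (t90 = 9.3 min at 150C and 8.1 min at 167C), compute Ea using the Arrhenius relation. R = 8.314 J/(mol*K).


T1 = 423.15 K, T2 = 440.15 K
1/T1 - 1/T2 = 9.1275e-05
ln(t1/t2) = ln(9.3/8.1) = 0.1382
Ea = 8.314 * 0.1382 / 9.1275e-05 = 12583.6927 J/mol
Ea = 12.58 kJ/mol

12.58 kJ/mol


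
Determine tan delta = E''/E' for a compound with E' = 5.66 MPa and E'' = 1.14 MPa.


tan delta = E'' / E'
= 1.14 / 5.66
= 0.2014

tan delta = 0.2014


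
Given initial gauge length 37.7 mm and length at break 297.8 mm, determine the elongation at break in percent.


Elongation = (Lf - L0) / L0 * 100
= (297.8 - 37.7) / 37.7 * 100
= 260.1 / 37.7 * 100
= 689.9%

689.9%


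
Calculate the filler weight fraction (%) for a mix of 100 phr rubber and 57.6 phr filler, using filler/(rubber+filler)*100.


Filler % = filler / (rubber + filler) * 100
= 57.6 / (100 + 57.6) * 100
= 57.6 / 157.6 * 100
= 36.55%

36.55%


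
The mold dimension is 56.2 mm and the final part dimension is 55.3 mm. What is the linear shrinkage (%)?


Shrinkage = (mold - part) / mold * 100
= (56.2 - 55.3) / 56.2 * 100
= 0.9 / 56.2 * 100
= 1.6%

1.6%


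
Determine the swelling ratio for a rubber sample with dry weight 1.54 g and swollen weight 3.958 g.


Q = W_swollen / W_dry
Q = 3.958 / 1.54
Q = 2.57

Q = 2.57


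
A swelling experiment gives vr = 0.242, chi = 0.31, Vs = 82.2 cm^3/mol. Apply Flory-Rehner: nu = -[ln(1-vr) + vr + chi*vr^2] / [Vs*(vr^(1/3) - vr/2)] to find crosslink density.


ln(1 - vr) = ln(1 - 0.242) = -0.2771
Numerator = -((-0.2771) + 0.242 + 0.31 * 0.242^2) = 0.0169
Denominator = 82.2 * (0.242^(1/3) - 0.242/2) = 41.2782
nu = 0.0169 / 41.2782 = 4.0983e-04 mol/cm^3

4.0983e-04 mol/cm^3


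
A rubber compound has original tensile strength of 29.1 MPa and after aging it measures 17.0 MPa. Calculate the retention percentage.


Retention = aged / original * 100
= 17.0 / 29.1 * 100
= 58.4%

58.4%


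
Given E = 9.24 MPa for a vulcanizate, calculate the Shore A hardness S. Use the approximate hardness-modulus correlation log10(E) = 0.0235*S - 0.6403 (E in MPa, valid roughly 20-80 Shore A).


log10(E) = 0.0235*S - 0.6403  =>  S = (log10(E) + 0.6403) / 0.0235
log10(9.24) = 0.965672
S = (0.965672 + 0.6403) / 0.0235 = 1.605972 / 0.0235
S = 68.3

Shore A = 68.3


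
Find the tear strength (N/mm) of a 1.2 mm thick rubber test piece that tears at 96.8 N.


Tear strength = force / thickness
= 96.8 / 1.2
= 80.67 N/mm

80.67 N/mm


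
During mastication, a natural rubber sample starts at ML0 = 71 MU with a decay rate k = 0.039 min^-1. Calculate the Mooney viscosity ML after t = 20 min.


ML = ML0 * exp(-k * t)
ML = 71 * exp(-0.039 * 20)
ML = 71 * 0.4584
ML = 32.55 MU

32.55 MU


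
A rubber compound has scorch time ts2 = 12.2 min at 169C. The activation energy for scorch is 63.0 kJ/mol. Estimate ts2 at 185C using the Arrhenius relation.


Convert temperatures: T1 = 169 + 273.15 = 442.15 K, T2 = 185 + 273.15 = 458.15 K
ts2_new = 12.2 * exp(63000 / 8.314 * (1/458.15 - 1/442.15))
1/T2 - 1/T1 = -7.8985e-05
ts2_new = 6.71 min

6.71 min


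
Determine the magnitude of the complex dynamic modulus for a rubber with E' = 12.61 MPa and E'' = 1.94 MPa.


|E*| = sqrt(E'^2 + E''^2)
= sqrt(12.61^2 + 1.94^2)
= sqrt(159.0121 + 3.7636)
= 12.758 MPa

12.758 MPa


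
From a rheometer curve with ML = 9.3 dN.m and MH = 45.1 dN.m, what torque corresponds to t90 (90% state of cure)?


M90 = ML + 0.9 * (MH - ML)
M90 = 9.3 + 0.9 * (45.1 - 9.3)
M90 = 9.3 + 0.9 * 35.8
M90 = 41.52 dN.m

41.52 dN.m


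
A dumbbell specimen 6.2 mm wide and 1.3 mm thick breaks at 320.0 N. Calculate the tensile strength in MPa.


Area = width * thickness = 6.2 * 1.3 = 8.06 mm^2
TS = force / area = 320.0 / 8.06 = 39.7 MPa

39.7 MPa


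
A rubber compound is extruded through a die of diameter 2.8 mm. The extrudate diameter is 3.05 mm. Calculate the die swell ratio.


Die swell ratio = D_extrudate / D_die
= 3.05 / 2.8
= 1.089

Die swell = 1.089


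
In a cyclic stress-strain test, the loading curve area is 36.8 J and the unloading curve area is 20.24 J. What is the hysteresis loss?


Hysteresis loss = loading - unloading
= 36.8 - 20.24
= 16.56 J

16.56 J


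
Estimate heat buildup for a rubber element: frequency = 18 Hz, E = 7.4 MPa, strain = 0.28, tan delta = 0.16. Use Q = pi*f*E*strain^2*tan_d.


Q = pi * f * E * strain^2 * tan_d
= pi * 18 * 7.4 * 0.28^2 * 0.16
= pi * 18 * 7.4 * 0.0784 * 0.16
= 5.2492

Q = 5.2492


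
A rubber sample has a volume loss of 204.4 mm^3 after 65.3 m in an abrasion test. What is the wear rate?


Rate = volume_loss / distance
= 204.4 / 65.3
= 3.13 mm^3/m

3.13 mm^3/m


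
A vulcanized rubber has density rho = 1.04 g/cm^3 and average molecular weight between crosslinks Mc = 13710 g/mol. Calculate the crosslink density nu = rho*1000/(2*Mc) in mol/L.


nu = rho * 1000 / (2 * Mc)
nu = 1.04 * 1000 / (2 * 13710)
nu = 1040.0 / 27420
nu = 0.0379 mol/L

0.0379 mol/L


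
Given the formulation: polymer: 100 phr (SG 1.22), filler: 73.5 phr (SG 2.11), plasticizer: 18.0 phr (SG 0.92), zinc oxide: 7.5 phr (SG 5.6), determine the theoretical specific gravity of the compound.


Sum of weights = 199.0
Volume contributions:
  polymer: 100/1.22 = 81.9672
  filler: 73.5/2.11 = 34.8341
  plasticizer: 18.0/0.92 = 19.5652
  zinc oxide: 7.5/5.6 = 1.3393
Sum of volumes = 137.7058
SG = 199.0 / 137.7058 = 1.445

SG = 1.445


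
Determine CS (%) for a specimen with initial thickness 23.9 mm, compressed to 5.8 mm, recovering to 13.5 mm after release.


CS = (t0 - recovered) / (t0 - ts) * 100
= (23.9 - 13.5) / (23.9 - 5.8) * 100
= 10.4 / 18.1 * 100
= 57.5%

57.5%


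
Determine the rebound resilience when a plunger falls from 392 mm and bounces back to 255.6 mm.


Resilience = h_rebound / h_drop * 100
= 255.6 / 392 * 100
= 65.2%

65.2%


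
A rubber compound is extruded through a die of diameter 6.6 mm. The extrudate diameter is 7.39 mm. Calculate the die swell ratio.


Die swell ratio = D_extrudate / D_die
= 7.39 / 6.6
= 1.12

Die swell = 1.12


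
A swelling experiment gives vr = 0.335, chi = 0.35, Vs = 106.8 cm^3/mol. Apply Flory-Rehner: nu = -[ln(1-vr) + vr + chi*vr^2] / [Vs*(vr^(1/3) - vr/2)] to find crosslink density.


ln(1 - vr) = ln(1 - 0.335) = -0.4080
Numerator = -((-0.4080) + 0.335 + 0.35 * 0.335^2) = 0.0337
Denominator = 106.8 * (0.335^(1/3) - 0.335/2) = 56.2852
nu = 0.0337 / 56.2852 = 5.9855e-04 mol/cm^3

5.9855e-04 mol/cm^3


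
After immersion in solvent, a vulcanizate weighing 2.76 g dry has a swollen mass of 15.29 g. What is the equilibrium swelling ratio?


Q = W_swollen / W_dry
Q = 15.29 / 2.76
Q = 5.54

Q = 5.54


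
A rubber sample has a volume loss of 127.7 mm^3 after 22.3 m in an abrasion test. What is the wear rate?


Rate = volume_loss / distance
= 127.7 / 22.3
= 5.726 mm^3/m

5.726 mm^3/m


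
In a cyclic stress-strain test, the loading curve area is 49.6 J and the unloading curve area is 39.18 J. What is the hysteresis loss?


Hysteresis loss = loading - unloading
= 49.6 - 39.18
= 10.42 J

10.42 J


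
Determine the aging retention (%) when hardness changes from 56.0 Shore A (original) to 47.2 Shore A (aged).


Retention = aged / original * 100
= 47.2 / 56.0 * 100
= 84.3%

84.3%


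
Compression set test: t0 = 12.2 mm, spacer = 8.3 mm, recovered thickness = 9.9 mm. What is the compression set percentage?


CS = (t0 - recovered) / (t0 - ts) * 100
= (12.2 - 9.9) / (12.2 - 8.3) * 100
= 2.3 / 3.9 * 100
= 59.0%

59.0%
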